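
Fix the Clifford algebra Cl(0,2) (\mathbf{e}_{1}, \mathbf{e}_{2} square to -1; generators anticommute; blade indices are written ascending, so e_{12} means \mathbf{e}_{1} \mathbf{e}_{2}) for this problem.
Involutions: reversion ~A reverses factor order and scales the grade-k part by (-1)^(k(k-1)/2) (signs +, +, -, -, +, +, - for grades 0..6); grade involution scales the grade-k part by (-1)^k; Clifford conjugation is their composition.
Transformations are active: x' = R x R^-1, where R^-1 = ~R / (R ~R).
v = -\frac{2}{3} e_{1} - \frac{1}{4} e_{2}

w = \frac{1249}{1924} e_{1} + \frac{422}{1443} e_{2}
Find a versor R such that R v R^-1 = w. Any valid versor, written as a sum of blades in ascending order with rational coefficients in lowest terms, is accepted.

Reasoning: v^2 = w^2 = -\frac{73}{144} since conjugation preserves the quadratic form; R = v + w = -\frac{101}{5772} e_{1} + \frac{245}{5772} e_{2} is then valid when invertible, keeping its own part and reversing (v - w)/2.
Answer: -\frac{101}{5772} e_{1} + \frac{245}{5772} e_{2}


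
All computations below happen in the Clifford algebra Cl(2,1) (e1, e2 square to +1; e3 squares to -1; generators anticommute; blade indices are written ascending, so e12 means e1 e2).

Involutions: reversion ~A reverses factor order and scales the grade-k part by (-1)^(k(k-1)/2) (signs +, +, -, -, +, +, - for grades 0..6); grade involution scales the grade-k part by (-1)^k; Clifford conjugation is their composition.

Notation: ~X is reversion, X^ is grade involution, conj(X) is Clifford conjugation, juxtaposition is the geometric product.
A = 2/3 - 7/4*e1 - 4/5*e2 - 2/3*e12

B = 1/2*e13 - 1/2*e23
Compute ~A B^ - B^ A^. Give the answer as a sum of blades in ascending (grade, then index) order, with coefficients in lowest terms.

first term: -19/40*e3 - 2/3*e23 + 51/40*e123
second term: -19/40*e3 - 2/3*e23 - 51/40*e123
Answer: 51/20*e123


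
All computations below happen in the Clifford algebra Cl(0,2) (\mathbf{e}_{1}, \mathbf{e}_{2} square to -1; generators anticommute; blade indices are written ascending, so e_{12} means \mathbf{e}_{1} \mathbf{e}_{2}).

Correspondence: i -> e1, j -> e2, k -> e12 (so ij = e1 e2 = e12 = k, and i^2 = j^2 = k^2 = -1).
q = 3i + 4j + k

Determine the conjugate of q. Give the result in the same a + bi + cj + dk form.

In blades: q = 3 e_{1} + 4 e_{2} + e_{12}.
Conjugation here is Clifford conjugation: the scalar is fixed and the grade-1 and grade-2 blades all flip sign, giving -3 e_{1} - 4 e_{2} - e_{12}; translating back:
Answer: -3i - 4j - k


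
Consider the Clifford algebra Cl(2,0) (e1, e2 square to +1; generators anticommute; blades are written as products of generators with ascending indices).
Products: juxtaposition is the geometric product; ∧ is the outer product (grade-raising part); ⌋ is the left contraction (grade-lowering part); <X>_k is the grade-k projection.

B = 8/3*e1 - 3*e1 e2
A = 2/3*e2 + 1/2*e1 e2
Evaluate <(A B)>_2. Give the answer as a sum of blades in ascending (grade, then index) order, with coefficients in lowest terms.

step 1: 3/2 + 2*e1 - 4/3*e2 - 16/9*e1 e2
step 2: -16/9*e1 e2
Answer: -16/9*e1 e2


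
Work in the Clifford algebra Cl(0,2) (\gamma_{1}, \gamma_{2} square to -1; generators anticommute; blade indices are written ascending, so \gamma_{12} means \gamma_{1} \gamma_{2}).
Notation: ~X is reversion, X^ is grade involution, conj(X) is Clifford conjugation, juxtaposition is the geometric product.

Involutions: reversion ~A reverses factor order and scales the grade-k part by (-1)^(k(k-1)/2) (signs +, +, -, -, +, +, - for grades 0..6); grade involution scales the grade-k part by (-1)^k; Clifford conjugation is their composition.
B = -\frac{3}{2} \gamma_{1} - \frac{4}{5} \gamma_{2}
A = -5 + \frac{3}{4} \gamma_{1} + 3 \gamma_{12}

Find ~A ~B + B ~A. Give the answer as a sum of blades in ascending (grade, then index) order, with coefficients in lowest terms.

first term: \frac{9}{8} + \frac{51}{10} \gamma_{1} + \frac{17}{2} \gamma_{2} - \frac{3}{5} \gamma_{12}
second term: \frac{9}{8} + \frac{99}{10} \gamma_{1} - \frac{1}{2} \gamma_{2} + \frac{3}{5} \gamma_{12}
Answer: \frac{9}{4} + 15 \gamma_{1} + 8 \gamma_{2}


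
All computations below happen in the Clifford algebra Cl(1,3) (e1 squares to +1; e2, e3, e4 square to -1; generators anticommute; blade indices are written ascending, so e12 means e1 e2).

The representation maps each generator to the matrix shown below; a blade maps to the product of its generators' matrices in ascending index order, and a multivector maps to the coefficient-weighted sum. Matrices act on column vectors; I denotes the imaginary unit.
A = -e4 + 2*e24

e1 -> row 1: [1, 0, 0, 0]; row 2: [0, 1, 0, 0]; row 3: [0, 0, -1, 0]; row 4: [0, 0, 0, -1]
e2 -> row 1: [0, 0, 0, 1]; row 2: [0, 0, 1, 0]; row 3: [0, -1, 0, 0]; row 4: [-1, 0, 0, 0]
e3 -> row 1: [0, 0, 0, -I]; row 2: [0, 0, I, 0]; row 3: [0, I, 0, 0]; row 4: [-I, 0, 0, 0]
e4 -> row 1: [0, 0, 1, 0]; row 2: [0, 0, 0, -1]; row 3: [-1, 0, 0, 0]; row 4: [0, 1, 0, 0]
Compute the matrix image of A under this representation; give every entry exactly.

Bivector images (products of the table entries): rho(e24) = rho(e2)rho(e4) = row 1: [0, 1, 0, 0]; row 2: [-1, 0, 0, 0]; row 3: [0, 0, 0, 1]; row 4: [0, 0, -1, 0].
M = (-1)*rho(e4) + (2)*rho(e24), summed entrywise:
Answer: row 1: [0, 2, -1, 0]; row 2: [-2, 0, 0, 1]; row 3: [1, 0, 0, 2]; row 4: [0, -1, -2, 0]


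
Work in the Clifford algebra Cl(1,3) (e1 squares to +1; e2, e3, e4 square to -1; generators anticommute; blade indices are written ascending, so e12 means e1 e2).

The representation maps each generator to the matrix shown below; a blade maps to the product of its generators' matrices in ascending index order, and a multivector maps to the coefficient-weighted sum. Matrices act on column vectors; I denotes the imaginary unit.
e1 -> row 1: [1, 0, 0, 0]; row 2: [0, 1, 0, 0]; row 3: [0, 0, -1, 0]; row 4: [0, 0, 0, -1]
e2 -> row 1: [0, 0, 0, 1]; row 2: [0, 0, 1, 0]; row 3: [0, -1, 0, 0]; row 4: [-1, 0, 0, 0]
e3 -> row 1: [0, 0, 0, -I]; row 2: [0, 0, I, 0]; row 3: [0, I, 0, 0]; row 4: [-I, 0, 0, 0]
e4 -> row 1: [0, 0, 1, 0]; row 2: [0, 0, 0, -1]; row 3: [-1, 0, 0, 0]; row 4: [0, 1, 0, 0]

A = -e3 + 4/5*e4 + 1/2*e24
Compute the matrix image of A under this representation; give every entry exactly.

Bivector images (products of the table entries): rho(e24) = rho(e2)rho(e4) = row 1: [0, 1, 0, 0]; row 2: [-1, 0, 0, 0]; row 3: [0, 0, 0, 1]; row 4: [0, 0, -1, 0].
M = (-1)*rho(e3) + (4/5)*rho(e4) + (1/2)*rho(e24), summed entrywise:
Answer: row 1: [0, 1/2, 4/5, I]; row 2: [-1/2, 0, -I, -4/5]; row 3: [-4/5, -I, 0, 1/2]; row 4: [I, 4/5, -1/2, 0]


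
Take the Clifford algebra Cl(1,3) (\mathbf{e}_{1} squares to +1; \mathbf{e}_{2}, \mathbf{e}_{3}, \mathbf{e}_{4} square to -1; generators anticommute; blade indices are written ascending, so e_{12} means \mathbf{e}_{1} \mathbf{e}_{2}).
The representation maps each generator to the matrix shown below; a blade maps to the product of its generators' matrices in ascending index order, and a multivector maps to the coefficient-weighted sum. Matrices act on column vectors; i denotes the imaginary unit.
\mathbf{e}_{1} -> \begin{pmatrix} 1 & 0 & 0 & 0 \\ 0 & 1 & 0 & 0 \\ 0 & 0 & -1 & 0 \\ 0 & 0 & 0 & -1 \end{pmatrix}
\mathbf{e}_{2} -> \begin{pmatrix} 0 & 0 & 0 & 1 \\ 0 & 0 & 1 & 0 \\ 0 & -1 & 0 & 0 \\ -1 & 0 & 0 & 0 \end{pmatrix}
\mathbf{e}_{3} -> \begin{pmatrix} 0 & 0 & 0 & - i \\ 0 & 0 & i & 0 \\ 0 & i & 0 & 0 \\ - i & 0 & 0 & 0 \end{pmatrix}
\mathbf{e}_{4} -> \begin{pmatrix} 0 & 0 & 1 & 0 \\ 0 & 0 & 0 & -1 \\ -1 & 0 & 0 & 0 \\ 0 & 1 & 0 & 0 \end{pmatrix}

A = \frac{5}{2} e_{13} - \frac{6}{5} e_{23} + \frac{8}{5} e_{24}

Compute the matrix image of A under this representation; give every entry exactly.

Bivector images (products of the table entries): rho(e_{13}) = rho(\mathbf{e}_{1})rho(\mathbf{e}_{3}) = \begin{pmatrix} 0 & 0 & 0 & - i \\ 0 & 0 & i & 0 \\ 0 & - i & 0 & 0 \\ i & 0 & 0 & 0 \end{pmatrix}; rho(e_{23}) = rho(\mathbf{e}_{2})rho(\mathbf{e}_{3}) = \begin{pmatrix} - i & 0 & 0 & 0 \\ 0 & i & 0 & 0 \\ 0 & 0 & - i & 0 \\ 0 & 0 & 0 & i \end{pmatrix}; rho(e_{24}) = rho(\mathbf{e}_{2})rho(\mathbf{e}_{4}) = \begin{pmatrix} 0 & 1 & 0 & 0 \\ -1 & 0 & 0 & 0 \\ 0 & 0 & 0 & 1 \\ 0 & 0 & -1 & 0 \end{pmatrix}.
M = (\frac{5}{2})*rho(e_{13}) + (-\frac{6}{5})*rho(e_{23}) + (\frac{8}{5})*rho(e_{24}), summed entrywise:
Answer: \begin{pmatrix} \frac{6 i}{5} & \frac{8}{5} & 0 & - \frac{5 i}{2} \\ - \frac{8}{5} & - \frac{6 i}{5} & \frac{5 i}{2} & 0 \\ 0 & - \frac{5 i}{2} & \frac{6 i}{5} & \frac{8}{5} \\ \frac{5 i}{2} & 0 & - \frac{8}{5} & - \frac{6 i}{5} \end{pmatrix}


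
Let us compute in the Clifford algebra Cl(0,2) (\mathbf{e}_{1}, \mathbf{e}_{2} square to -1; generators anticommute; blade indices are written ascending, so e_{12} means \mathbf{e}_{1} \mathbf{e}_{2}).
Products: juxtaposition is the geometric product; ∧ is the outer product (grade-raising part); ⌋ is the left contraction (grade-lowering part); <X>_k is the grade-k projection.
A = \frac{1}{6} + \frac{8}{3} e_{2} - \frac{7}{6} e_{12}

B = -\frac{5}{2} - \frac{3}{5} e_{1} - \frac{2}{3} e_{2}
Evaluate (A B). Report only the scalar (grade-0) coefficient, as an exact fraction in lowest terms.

step 1: \frac{49}{36} - \frac{79}{90} e_{1} - \frac{547}{90} e_{2} + \frac{271}{60} e_{12}
Answer: \frac{49}{36}


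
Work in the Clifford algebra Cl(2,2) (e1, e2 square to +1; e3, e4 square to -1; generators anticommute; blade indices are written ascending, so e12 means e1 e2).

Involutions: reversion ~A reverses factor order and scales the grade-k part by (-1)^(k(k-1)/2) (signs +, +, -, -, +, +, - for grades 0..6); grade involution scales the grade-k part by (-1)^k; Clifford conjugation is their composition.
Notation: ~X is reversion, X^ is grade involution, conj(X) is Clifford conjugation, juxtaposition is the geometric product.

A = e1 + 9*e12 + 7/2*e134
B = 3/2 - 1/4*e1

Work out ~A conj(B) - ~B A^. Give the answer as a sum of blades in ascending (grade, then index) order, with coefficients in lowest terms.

first term: 1/4 + 3/2*e1 + 9/4*e2 - 27/2*e12 - 7/8*e34 - 21/4*e134
second term: 1/4 - 3/2*e1 - 9/4*e2 + 27/2*e12 + 7/8*e34 - 21/4*e134
Answer: 3*e1 + 9/2*e2 - 27*e12 - 7/4*e34


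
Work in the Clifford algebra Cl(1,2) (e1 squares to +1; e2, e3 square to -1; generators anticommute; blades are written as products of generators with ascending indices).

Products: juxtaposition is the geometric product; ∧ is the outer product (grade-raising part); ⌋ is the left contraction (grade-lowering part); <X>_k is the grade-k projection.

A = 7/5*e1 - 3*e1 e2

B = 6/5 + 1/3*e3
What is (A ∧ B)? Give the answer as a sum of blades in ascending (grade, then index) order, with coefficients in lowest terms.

step 1: 42/25*e1 - 18/5*e1 e2 + 7/15*e1 e3 - e1 e2 e3
Answer: 42/25*e1 - 18/5*e1 e2 + 7/15*e1 e3 - e1 e2 e3


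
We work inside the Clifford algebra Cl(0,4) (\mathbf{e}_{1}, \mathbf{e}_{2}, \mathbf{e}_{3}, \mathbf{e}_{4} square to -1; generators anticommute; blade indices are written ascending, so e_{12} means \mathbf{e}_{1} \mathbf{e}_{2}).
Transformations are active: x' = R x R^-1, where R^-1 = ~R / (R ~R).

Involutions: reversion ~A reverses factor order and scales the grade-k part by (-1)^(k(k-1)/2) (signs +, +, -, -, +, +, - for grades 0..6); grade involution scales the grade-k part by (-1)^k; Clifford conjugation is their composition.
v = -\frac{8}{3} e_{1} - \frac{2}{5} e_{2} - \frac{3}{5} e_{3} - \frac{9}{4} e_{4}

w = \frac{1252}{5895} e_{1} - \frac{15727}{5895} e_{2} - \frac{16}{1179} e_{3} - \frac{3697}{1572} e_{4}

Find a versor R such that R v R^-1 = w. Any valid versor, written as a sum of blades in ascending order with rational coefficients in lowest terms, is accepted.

R = v + w = -\frac{14468}{5895} e_{1} - \frac{3617}{1179} e_{2} - \frac{3617}{5895} e_{3} - \frac{3617}{786} e_{4} works: the equal norms (-\frac{45697}{3600}) guarantee its sandwich swaps v into w.
Answer: -\frac{14468}{5895} e_{1} - \frac{3617}{1179} e_{2} - \frac{3617}{5895} e_{3} - \frac{3617}{786} e_{4}


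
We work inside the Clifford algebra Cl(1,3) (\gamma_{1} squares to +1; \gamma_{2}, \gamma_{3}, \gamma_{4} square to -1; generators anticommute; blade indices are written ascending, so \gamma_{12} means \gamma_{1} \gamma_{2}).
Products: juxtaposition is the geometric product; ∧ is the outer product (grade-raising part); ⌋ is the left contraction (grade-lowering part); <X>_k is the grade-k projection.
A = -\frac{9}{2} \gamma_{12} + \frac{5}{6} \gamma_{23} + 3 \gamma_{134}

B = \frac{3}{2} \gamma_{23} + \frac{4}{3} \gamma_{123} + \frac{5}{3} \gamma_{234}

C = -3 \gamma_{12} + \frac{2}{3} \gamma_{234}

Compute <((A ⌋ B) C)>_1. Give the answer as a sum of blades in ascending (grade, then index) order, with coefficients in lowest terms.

step 1: -\frac{5}{4} - \frac{10}{9} \gamma_{1} - 6 \gamma_{3} - \frac{25}{18} \gamma_{4}
step 2: \frac{10}{3} \gamma_{2} + \frac{15}{4} \gamma_{12} + \frac{25}{27} \gamma_{23} - 4 \gamma_{24} + 18 \gamma_{123} + \frac{25}{6} \gamma_{124} - \frac{5}{6} \gamma_{234} - \frac{20}{27} \gamma_{1234}
step 3: \frac{10}{3} \gamma_{2}
Answer: \frac{10}{3} \gamma_{2}


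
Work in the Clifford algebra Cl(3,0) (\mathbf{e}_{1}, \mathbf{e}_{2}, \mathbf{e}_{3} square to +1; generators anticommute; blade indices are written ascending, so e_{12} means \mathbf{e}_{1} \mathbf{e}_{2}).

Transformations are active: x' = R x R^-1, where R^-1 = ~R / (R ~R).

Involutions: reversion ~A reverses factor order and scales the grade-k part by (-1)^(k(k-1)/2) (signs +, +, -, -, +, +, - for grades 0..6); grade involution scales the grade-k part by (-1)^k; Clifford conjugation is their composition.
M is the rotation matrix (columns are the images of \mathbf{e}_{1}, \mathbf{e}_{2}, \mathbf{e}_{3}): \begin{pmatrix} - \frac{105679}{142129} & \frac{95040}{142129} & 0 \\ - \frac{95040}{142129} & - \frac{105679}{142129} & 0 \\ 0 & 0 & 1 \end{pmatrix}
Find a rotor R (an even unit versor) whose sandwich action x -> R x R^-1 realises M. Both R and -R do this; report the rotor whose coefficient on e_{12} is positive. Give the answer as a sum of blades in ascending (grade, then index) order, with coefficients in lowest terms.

Method: write R = a + b12*e_{12} + b13*e_{13} + b23*e_{23} with a^2 + b12^2 + b13^2 + b23^2 = 1 (so R^-1 = ~R). Expanding the columns R e_j ~R gives tr M = 4a^2 - 1 and, from the antisymmetric part, M21 - M12 = -4a*b12, M13 - M31 = 4a*b13, M32 - M23 = -4a*b23.
Here tr M = -\frac{69229}{142129}, so a^2 = (1 + tr M)/4 = \frac{18225}{142129} and a = ±\frac{135}{377}. Taking a = \frac{135}{377}: M21 - M12 = -\frac{190080}{142129}, M13 - M31 = 0, M32 - M23 = 0, giving b12 = \frac{352}{377}, b13 = 0, b23 = 0, i.e. R = \frac{135}{377} + \frac{352}{377} e_{12}.
Its e_{12} coefficient is already positive.
Answer: \frac{135}{377} + \frac{352}{377} e_{12}. Note: both R and -R realise this M (trace -\frac{69229}{142129}); the covering map identifies them, and the e_{12}-coefficient sign is the tie-breaker.


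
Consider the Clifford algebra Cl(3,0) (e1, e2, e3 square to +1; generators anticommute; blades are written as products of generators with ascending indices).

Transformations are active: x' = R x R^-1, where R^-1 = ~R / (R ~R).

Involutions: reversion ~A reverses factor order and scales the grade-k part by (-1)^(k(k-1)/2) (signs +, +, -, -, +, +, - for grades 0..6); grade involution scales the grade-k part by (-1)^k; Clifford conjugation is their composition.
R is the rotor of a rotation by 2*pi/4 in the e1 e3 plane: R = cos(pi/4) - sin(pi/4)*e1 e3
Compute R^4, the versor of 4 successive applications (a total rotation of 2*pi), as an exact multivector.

Rotor phase runs at HALF the rotation angle; powers of one rotor simply add phase, so after 4 steps in e1 e3 the phase is 4*pi/4 = pi and R^4 = cos(pi) - sin(pi)*e1 e3.
cos(pi) = -1 and sin(pi) = 0, so R^4 = -1. The total rotation 2*pi is 1 full turn, so every vector returns to itself, yet the rotor is -1, on the OTHER sheet of the double cover (an odd number of 2*pi turns).
Answer: -1


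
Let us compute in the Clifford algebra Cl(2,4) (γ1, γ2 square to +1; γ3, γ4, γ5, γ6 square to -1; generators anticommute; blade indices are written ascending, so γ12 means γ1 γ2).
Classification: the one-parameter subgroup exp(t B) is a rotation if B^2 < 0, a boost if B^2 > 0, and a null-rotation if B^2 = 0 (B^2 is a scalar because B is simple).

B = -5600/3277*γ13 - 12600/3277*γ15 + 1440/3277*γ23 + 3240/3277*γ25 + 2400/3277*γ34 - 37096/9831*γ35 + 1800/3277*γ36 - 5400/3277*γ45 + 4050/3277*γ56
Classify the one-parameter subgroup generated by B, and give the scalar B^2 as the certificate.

B^2 term by term: the squares give (-5600/3277)^2*(γ13)^2 + (-12600/3277)^2*(γ15)^2 + (1440/3277)^2*(γ23)^2 + (3240/3277)^2*(γ25)^2 + (2400/3277)^2*(γ34)^2 + (-37096/9831)^2*(γ35)^2 + (1800/3277)^2*(γ36)^2 + (-5400/3277)^2*(γ45)^2 + (4050/3277)^2*(γ56)^2 = 31360000/10738729*(+1) + 158760000/10738729*(+1) + 2073600/10738729*(+1) + 10497600/10738729*(+1) + 5760000/10738729*(-1) + 1376113216/96648561*(-1) + 3240000/10738729*(-1) + 29160000/10738729*(-1) + 16402500/10738729*(-1) = -4/9 (each basis 2-blade squares to minus the product of its generators' squares); cross terms between blades sharing an index anticommute and cancel; the commuting (index-disjoint) pairs give grade-4 terms 2*c*c'*(blade product), which cancel blade by blade — γ1235: 36288000/10738729 - 36288000/10738729 = 0; γ1345: 60480000/10738729 - 60480000/10738729 = 0; γ1356: -45360000/10738729 + 45360000/10738729 = 0; γ2345: -15552000/10738729 + 15552000/10738729 = 0; γ2356: 11664000/10738729 - 11664000/10738729 = 0; γ3456: 19440000/10738729 - 19440000/10738729 = 0 — confirming B is simple. So B^2 = -4/9.
Answer: rotation, certificate B^2 = -4/9. The class reads off the invariant scalar -4/9 directly.


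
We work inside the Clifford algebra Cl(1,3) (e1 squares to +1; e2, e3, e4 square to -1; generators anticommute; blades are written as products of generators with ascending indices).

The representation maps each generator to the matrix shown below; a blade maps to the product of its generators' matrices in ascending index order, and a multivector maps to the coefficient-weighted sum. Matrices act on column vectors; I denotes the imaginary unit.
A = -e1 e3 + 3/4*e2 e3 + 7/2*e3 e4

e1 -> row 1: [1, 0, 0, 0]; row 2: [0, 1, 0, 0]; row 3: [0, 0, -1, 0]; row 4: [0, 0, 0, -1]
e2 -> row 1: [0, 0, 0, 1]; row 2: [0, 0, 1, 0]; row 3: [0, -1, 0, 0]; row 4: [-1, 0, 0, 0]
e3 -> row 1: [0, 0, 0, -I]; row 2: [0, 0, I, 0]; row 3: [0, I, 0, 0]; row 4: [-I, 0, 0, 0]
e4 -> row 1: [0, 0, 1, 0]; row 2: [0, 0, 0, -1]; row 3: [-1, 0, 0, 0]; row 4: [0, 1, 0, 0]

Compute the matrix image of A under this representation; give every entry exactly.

Bivector images (products of the table entries): rho(e1 e3) = rho(e1)rho(e3) = row 1: [0, 0, 0, -I]; row 2: [0, 0, I, 0]; row 3: [0, -I, 0, 0]; row 4: [I, 0, 0, 0]; rho(e2 e3) = rho(e2)rho(e3) = row 1: [-I, 0, 0, 0]; row 2: [0, I, 0, 0]; row 3: [0, 0, -I, 0]; row 4: [0, 0, 0, I]; rho(e3 e4) = rho(e3)rho(e4) = row 1: [0, -I, 0, 0]; row 2: [-I, 0, 0, 0]; row 3: [0, 0, 0, -I]; row 4: [0, 0, -I, 0].
M = (-1)*rho(e1 e3) + (3/4)*rho(e2 e3) + (7/2)*rho(e3 e4), summed entrywise:
Answer: row 1: [-3*I/4, -7*I/2, 0, I]; row 2: [-7*I/2, 3*I/4, -I, 0]; row 3: [0, I, -3*I/4, -7*I/2]; row 4: [-I, 0, -7*I/2, 3*I/4]


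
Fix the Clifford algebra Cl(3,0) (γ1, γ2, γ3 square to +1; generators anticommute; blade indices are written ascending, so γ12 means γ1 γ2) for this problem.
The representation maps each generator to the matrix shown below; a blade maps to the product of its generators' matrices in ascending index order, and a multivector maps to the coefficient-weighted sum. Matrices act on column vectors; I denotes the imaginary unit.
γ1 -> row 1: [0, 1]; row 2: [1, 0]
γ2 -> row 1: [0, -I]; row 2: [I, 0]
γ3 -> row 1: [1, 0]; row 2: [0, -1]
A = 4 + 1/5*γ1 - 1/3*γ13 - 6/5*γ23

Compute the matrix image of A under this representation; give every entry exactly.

Bivector images (products of the table entries): rho(γ13) = rho(γ1)rho(γ3) = row 1: [0, -1]; row 2: [1, 0]; rho(γ23) = rho(γ2)rho(γ3) = row 1: [0, I]; row 2: [I, 0].
M = (4)*1 + (1/5)*rho(γ1) + (-1/3)*rho(γ13) + (-6/5)*rho(γ23), summed entrywise (1 is the identity matrix):
Answer: row 1: [4, 8/15 - 6*I/5]; row 2: [-2/15 - 6*I/5, 4]


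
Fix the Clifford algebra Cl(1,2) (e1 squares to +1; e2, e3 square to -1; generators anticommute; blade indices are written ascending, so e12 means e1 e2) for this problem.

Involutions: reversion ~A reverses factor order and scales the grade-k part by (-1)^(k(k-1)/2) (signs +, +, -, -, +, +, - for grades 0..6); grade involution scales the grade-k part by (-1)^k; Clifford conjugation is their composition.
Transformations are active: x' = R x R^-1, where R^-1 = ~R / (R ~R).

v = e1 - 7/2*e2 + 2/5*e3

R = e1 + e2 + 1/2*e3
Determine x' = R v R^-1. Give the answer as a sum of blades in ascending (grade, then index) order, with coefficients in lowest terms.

~R = e1 + e2 + 1/2*e3, and R ~R = -1/4, so R^-1 = ~R / (-1/4).
R v = 43/10 - 9/2*e12 - 1/10*e13 + 43/20*e23
Answer: -177/5*e1 - 309/10*e2 - 88/5*e3


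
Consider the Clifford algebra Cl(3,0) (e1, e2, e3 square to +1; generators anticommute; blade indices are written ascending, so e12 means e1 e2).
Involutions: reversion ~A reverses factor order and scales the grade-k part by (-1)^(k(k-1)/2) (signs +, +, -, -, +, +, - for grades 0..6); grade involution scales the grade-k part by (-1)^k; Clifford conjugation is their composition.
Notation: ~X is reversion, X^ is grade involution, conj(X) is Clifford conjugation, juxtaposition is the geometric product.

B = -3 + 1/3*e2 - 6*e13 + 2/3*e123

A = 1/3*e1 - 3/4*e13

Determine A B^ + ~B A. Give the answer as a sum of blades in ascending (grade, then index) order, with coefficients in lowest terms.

first term: -9/2 - e1 + 1/2*e2 - 2*e3 - 1/9*e12 + 9/4*e13 - 2/9*e23 - 1/4*e123
second term: 9/2 - e1 + 1/2*e2 - 2*e3 - 1/9*e12 + 9/4*e13 - 2/9*e23 + 1/4*e123
Answer: -2*e1 + e2 - 4*e3 - 2/9*e12 + 9/2*e13 - 4/9*e23


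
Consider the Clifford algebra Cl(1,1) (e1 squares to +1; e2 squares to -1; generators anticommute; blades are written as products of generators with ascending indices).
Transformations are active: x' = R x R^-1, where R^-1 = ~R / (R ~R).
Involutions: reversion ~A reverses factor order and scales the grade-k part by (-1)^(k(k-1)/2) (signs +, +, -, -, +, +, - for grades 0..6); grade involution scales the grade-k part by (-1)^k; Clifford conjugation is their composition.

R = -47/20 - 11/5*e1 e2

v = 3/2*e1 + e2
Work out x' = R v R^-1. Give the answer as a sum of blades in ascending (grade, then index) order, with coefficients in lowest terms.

~R = -47/20 + 11/5*e1 e2, and R ~R = 273/400, so R^-1 = ~R / (273/400).
R v = -53/40*e1 + 19/20*e2
Answer: 4163/546*e1 - 2059/273*e2


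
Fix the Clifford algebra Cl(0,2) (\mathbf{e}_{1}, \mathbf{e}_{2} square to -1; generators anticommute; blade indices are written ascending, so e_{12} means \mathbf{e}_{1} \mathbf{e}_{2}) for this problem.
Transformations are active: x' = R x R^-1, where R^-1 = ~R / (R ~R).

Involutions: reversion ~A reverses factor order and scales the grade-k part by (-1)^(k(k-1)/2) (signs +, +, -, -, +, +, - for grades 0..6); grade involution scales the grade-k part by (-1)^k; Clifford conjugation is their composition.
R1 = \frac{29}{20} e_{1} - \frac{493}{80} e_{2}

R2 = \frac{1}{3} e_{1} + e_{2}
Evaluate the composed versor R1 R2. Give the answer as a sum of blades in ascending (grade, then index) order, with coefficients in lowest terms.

Distribute over the terms of R1 (each basis-blade product reordered to ascending indices, repeated generators contracted through their squares):
(\frac{29}{20} e_{1}) R2 = -\frac{29}{60} + \frac{29}{20} e_{12}
(-\frac{493}{80} e_{2}) R2 = \frac{493}{80} + \frac{493}{240} e_{12}
Summing the partial products and collecting blades:
Answer: \frac{1363}{240} + \frac{841}{240} e_{12}


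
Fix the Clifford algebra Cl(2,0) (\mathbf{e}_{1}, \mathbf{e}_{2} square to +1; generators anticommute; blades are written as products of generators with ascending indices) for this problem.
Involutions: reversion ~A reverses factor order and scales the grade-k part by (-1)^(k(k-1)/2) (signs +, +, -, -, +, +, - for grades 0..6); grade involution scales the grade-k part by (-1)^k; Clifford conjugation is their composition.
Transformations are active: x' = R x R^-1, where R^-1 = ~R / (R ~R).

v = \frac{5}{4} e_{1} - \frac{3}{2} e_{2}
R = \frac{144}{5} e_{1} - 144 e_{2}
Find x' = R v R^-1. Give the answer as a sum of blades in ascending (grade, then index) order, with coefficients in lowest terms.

~R = \frac{144}{5} e_{1} - 144 e_{2}, and R ~R = \frac{539136}{25}, so R^-1 = ~R / (\frac{539136}{25}).
R v = 252 + \frac{684}{5} e_{1} e_{2}
Answer: -\frac{15}{26} e_{1} - \frac{97}{52} e_{2}


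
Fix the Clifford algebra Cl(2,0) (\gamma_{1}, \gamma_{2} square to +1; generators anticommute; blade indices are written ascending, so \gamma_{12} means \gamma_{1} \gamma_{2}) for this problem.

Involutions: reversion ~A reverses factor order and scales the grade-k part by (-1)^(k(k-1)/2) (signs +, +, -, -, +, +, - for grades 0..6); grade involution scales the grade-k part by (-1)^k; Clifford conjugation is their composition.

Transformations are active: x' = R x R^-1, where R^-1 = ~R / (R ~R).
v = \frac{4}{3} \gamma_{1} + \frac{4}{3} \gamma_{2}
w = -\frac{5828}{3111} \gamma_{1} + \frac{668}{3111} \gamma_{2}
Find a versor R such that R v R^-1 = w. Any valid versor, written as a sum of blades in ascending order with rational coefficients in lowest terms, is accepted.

The midline construction: v and w both square to \frac{32}{9}, so reflecting in their sum -\frac{560}{1037} \gamma_{1} + \frac{4816}{3111} \gamma_{2} exchanges them.
Answer: -\frac{560}{1037} \gamma_{1} + \frac{4816}{3111} \gamma_{2}


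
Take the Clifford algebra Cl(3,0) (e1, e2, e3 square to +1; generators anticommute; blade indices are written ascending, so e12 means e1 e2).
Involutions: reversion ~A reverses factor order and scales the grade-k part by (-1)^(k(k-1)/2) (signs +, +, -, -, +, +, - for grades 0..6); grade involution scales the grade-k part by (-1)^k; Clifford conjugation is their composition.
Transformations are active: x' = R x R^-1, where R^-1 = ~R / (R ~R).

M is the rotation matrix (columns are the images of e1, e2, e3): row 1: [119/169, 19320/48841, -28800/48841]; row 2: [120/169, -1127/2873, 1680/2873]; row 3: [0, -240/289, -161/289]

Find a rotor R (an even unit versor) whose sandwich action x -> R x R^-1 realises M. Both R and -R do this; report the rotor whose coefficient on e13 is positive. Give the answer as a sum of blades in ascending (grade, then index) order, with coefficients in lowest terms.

Method: write R = a + b12*e12 + b13*e13 + b23*e23 with a^2 + b12^2 + b13^2 + b23^2 = 1 (so R^-1 = ~R). Expanding the columns R e_j ~R gives tr M = 4a^2 - 1 and, from the antisymmetric part, M21 - M12 = -4a*b12, M13 - M31 = 4a*b13, M32 - M23 = -4a*b23.
Here tr M = -11977/48841, so a^2 = (1 + tr M)/4 = 9216/48841 and a = ±96/221. Taking a = 96/221: M21 - M12 = 15360/48841, M13 - M31 = -28800/48841, M32 - M23 = -69120/48841, giving b12 = -40/221, b13 = -75/221, b23 = 180/221, i.e. R = 96/221 - 40/221*e12 - 75/221*e13 + 180/221*e23.
Its e13 coefficient is negative, so report the other preimage -R.
Answer: -96/221 + 40/221*e12 + 75/221*e13 - 180/221*e23. Recall the cover is two-to-one: with M of trace -11977/48841, both preimages act alike, and the stated e13 sign chooses the sheet.


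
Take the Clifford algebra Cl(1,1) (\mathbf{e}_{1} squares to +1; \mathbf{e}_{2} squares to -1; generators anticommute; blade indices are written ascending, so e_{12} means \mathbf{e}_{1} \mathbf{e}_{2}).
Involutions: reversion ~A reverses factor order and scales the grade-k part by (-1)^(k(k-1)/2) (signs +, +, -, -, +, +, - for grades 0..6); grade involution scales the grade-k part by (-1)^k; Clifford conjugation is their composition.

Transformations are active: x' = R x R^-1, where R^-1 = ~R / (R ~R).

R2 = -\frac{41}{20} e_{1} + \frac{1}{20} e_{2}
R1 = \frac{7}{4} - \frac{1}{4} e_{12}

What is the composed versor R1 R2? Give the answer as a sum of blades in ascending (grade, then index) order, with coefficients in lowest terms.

Distribute over the terms of R1 (each basis-blade product reordered to ascending indices, repeated generators contracted through their squares):
(\frac{7}{4}) R2 = -\frac{287}{80} e_{1} + \frac{7}{80} e_{2}
(-\frac{1}{4} e_{12}) R2 = \frac{1}{80} e_{1} - \frac{41}{80} e_{2}
Summing the partial products and collecting blades:
Answer: -\frac{143}{40} e_{1} - \frac{17}{40} e_{2}


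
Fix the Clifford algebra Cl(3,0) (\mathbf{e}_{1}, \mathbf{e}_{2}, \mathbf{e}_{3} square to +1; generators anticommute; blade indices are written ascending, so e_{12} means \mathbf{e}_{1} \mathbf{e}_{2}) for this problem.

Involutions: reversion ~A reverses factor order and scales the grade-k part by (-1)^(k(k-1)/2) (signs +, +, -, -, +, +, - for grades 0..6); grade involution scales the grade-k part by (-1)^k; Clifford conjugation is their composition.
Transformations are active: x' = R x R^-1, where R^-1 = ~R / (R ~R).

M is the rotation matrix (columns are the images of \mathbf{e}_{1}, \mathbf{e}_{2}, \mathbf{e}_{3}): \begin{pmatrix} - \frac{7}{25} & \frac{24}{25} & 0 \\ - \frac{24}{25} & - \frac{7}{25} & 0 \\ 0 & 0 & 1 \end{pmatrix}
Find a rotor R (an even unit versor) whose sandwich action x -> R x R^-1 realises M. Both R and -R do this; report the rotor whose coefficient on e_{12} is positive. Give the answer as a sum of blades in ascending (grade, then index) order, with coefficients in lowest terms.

Method: write R = a + b12*e_{12} + b13*e_{13} + b23*e_{23} with a^2 + b12^2 + b13^2 + b23^2 = 1 (so R^-1 = ~R). Expanding the columns R e_j ~R gives tr M = 4a^2 - 1 and, from the antisymmetric part, M21 - M12 = -4a*b12, M13 - M31 = 4a*b13, M32 - M23 = -4a*b23.
Here tr M = \frac{11}{25}, so a^2 = (1 + tr M)/4 = \frac{9}{25} and a = ±\frac{3}{5}. Taking a = \frac{3}{5}: M21 - M12 = -\frac{48}{25}, M13 - M31 = 0, M32 - M23 = 0, giving b12 = \frac{4}{5}, b13 = 0, b23 = 0, i.e. R = \frac{3}{5} + \frac{4}{5} e_{12}.
Its e_{12} coefficient is already positive.
Answer: \frac{3}{5} + \frac{4}{5} e_{12}. Key observation: the double cover Spin(3) -> SO(3) sends R and -R to the same matrix (trace \frac{11}{25} here), so the stated sign of the e_{12} coefficient is what selects one sheet.


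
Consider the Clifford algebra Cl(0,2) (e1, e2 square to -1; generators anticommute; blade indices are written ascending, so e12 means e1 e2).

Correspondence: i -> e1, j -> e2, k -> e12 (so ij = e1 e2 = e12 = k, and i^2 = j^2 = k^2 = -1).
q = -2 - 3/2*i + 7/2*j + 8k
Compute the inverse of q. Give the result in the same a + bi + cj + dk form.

In blades: q = -2 - 3/2*e1 + 7/2*e2 + 8*e12.
With qbar = -2 + 3/2*e1 - 7/2*e2 - 8*e12 (scalar fixed, mapped units negated), q qbar = 165/2 (the sum of squared coefficients), so q^-1 = qbar / (165/2) = -4/165 + 1/55*e1 - 7/165*e2 - 16/165*e12; translating back:
Answer: -4/165 + 1/55*i - 7/165*j - 16/165*k


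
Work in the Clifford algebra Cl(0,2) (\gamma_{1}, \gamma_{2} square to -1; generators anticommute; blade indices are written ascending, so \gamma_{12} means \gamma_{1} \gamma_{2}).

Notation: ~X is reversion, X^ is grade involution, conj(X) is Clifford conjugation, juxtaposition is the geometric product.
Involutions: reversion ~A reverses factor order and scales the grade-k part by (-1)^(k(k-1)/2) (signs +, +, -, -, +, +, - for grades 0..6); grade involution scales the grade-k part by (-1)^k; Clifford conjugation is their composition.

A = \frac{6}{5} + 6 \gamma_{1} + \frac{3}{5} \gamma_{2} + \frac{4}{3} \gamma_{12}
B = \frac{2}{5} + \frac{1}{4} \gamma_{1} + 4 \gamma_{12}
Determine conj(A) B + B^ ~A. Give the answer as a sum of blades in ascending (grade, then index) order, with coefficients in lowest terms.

first term: \frac{1097}{150} - \frac{9}{2} \gamma_{1} + \frac{1757}{75} \gamma_{2} + \frac{53}{12} \gamma_{12}
second term: \frac{1097}{150} - \frac{3}{10} \gamma_{1} + \frac{1793}{75} \gamma_{2} + \frac{247}{60} \gamma_{12}
Answer: \frac{1097}{75} - \frac{24}{5} \gamma_{1} + \frac{142}{3} \gamma_{2} + \frac{128}{15} \gamma_{12}


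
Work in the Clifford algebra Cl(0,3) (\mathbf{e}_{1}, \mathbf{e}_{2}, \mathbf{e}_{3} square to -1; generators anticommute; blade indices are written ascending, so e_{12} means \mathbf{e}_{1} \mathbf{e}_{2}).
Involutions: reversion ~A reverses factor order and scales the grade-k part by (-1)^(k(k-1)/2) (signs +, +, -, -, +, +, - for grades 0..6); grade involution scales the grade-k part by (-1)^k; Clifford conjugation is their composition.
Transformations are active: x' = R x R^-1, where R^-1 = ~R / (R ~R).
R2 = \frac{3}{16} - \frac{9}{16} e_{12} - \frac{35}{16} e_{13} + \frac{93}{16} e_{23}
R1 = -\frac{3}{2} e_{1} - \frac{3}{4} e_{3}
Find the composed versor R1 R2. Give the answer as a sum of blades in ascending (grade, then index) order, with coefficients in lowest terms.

Distribute over the terms of R1 (each basis-blade product reordered to ascending indices, repeated generators contracted through their squares):
(-\frac{3}{2} e_{1}) R2 = -\frac{9}{32} e_{1} - \frac{27}{32} e_{2} - \frac{105}{32} e_{3} - \frac{279}{32} e_{123}
(-\frac{3}{4} e_{3}) R2 = \frac{105}{64} e_{1} - \frac{279}{64} e_{2} - \frac{9}{64} e_{3} + \frac{27}{64} e_{123}
Summing the partial products and collecting blades:
Answer: \frac{87}{64} e_{1} - \frac{333}{64} e_{2} - \frac{219}{64} e_{3} - \frac{531}{64} e_{123}


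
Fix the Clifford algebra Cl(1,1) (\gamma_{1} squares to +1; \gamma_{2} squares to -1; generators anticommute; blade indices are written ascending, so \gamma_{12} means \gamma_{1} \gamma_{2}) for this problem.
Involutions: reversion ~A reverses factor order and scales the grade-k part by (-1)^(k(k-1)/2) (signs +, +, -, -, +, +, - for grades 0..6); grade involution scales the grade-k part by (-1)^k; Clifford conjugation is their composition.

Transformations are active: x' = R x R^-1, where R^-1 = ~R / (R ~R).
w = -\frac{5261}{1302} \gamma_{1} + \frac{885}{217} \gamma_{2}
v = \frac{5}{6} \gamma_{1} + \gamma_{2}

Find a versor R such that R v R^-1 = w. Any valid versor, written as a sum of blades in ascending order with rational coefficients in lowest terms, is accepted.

Take R = v + w = -\frac{696}{217} \gamma_{1} + \frac{1102}{217} \gamma_{2}. Because q(v) = q(w) = -\frac{11}{36}, conjugation by R sends v exactly to w.
Answer: -\frac{696}{217} \gamma_{1} + \frac{1102}{217} \gamma_{2}


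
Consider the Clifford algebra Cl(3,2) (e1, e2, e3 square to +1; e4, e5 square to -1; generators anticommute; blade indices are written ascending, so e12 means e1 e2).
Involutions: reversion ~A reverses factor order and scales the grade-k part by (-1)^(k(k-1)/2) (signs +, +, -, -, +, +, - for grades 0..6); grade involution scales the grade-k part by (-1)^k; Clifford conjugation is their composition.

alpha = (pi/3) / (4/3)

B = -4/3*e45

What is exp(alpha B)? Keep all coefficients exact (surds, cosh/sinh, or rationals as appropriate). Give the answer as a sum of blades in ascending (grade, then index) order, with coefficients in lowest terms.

B^2 = (-4/3)^2*(e45)^2 = 16/9*(-1) = -16/9 (a basis 2-blade squares to minus the product of its generators' squares).
B^2 = -16/9 — a negative square means the series sums to a rotation: l = 4/3, alpha*l = pi/3, so exp(alpha B) = cos(pi/3) + (sin(pi/3)/(4/3))*B = 1/2 + (3*sqrt(3)/8)*B.
Answer: 1/2 - sqrt(3)/2*e45


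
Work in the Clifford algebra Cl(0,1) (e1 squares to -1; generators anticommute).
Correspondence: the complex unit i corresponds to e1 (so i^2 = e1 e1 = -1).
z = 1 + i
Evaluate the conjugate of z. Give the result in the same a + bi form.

In blades: z = 1 + e1.
Conjugation here is Clifford conjugation: the scalar is fixed and the grade-1 and grade-2 blades all flip sign, giving 1 - e1; translating back:
Answer: 1 - i


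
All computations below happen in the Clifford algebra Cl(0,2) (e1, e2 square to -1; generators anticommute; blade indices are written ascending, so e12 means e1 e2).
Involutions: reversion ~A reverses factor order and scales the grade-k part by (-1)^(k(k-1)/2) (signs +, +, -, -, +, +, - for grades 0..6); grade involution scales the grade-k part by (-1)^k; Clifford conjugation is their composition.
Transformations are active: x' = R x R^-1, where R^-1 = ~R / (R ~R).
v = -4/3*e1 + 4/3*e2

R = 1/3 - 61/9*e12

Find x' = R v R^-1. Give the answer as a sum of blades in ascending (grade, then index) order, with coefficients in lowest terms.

~R = 1/3 + 61/9*e12, and R ~R = 3730/81, so R^-1 = ~R / (3730/81).
R v = 232/27*e1 + 256/27*e2
Answer: 8156/5595*e1 - 6692/5595*e2


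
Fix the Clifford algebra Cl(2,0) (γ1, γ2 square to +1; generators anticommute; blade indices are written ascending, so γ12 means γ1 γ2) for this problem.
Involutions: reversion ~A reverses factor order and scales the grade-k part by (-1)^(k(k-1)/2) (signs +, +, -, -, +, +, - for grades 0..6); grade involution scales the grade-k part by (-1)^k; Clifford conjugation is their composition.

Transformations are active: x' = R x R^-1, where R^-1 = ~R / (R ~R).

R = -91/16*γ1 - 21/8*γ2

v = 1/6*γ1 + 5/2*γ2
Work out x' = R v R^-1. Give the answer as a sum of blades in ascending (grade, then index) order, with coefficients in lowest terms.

~R = -91/16*γ1 - 21/8*γ2, and R ~R = 10045/256, so R^-1 = ~R / (10045/256).
R v = -721/96 - 441/32*γ12
Answer: 2473/1230*γ1 - 613/410*γ2


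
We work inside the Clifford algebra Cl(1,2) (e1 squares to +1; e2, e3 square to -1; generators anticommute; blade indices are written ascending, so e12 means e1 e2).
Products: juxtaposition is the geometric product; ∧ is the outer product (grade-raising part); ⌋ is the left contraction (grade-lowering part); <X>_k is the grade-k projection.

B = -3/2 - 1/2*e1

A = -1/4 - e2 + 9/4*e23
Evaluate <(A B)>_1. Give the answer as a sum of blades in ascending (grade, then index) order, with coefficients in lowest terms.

step 1: 3/8 + 1/8*e1 + 3/2*e2 - 1/2*e12 - 27/8*e23 - 9/8*e123
step 2: 1/8*e1 + 3/2*e2
Answer: 1/8*e1 + 3/2*e2


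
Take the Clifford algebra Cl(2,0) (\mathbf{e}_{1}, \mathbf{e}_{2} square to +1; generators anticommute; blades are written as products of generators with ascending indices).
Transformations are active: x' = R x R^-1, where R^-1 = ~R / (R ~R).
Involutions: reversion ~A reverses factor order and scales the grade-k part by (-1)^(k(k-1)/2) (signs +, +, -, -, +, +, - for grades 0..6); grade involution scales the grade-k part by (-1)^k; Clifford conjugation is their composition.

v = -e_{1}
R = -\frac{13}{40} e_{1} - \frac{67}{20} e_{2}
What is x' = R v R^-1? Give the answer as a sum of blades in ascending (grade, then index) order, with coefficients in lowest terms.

~R = -\frac{13}{40} e_{1} - \frac{67}{20} e_{2}, and R ~R = \frac{725}{64}, so R^-1 = ~R / (\frac{725}{64}).
R v = \frac{13}{40} - \frac{67}{20} e_{1} e_{2}
Answer: \frac{17787}{18125} e_{1} - \frac{3484}{18125} e_{2}


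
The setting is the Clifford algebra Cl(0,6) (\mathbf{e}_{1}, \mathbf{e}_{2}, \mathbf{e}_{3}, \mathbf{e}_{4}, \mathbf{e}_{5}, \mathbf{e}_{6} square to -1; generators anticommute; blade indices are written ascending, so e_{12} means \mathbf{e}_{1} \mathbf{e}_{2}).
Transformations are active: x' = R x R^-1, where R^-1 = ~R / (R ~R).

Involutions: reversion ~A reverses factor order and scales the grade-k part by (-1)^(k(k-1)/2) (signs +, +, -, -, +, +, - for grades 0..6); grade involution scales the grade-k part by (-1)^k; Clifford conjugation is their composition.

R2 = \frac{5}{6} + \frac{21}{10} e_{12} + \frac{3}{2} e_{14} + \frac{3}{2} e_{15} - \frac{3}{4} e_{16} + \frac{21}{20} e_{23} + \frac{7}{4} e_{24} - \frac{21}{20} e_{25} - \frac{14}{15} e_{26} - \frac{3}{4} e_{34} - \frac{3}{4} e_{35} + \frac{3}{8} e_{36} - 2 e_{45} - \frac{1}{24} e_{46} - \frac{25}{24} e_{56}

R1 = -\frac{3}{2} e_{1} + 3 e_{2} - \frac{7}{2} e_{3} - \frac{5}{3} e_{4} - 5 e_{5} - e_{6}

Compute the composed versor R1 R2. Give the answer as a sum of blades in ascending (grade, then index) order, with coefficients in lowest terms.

Distribute over the terms of R1 (each basis-blade product reordered to ascending indices, repeated generators contracted through their squares):
(-\frac{3}{2} e_{1}) R2 = -\frac{5}{4} e_{1} + \frac{63}{20} e_{2} + \frac{9}{4} e_{4} + \frac{9}{4} e_{5} - \frac{9}{8} e_{6} - \frac{63}{40} e_{123} - \frac{21}{8} e_{124} + \frac{63}{40} e_{125} + \frac{7}{5} e_{126} + \frac{9}{8} e_{134} + \frac{9}{8} e_{135} - \frac{9}{16} e_{136} + 3 e_{145} + \frac{1}{16} e_{146} + \frac{25}{16} e_{156}
(3 e_{2}) R2 = \frac{63}{10} e_{1} + \frac{5}{2} e_{2} - \frac{63}{20} e_{3} - \frac{21}{4} e_{4} + \frac{63}{20} e_{5} + \frac{14}{5} e_{6} - \frac{9}{2} e_{124} - \frac{9}{2} e_{125} + \frac{9}{4} e_{126} - \frac{9}{4} e_{234} - \frac{9}{4} e_{235} + \frac{9}{8} e_{236} - 6 e_{245} - \frac{1}{8} e_{246} - \frac{25}{8} e_{256}
(-\frac{7}{2} e_{3}) R2 = -\frac{147}{40} e_{2} - \frac{35}{12} e_{3} - \frac{21}{8} e_{4} - \frac{21}{8} e_{5} + \frac{21}{16} e_{6} - \frac{147}{20} e_{123} + \frac{21}{4} e_{134} + \frac{21}{4} e_{135} - \frac{21}{8} e_{136} + \frac{49}{8} e_{234} - \frac{147}{40} e_{235} - \frac{49}{15} e_{236} + 7 e_{345} + \frac{7}{48} e_{346} + \frac{175}{48} e_{356}
(-\frac{5}{3} e_{4}) R2 = -\frac{5}{2} e_{1} - \frac{35}{12} e_{2} + \frac{5}{4} e_{3} - \frac{25}{18} e_{4} - \frac{10}{3} e_{5} - \frac{5}{72} e_{6} - \frac{7}{2} e_{124} + \frac{5}{2} e_{145} - \frac{5}{4} e_{146} - \frac{7}{4} e_{234} - \frac{7}{4} e_{245} - \frac{14}{9} e_{246} - \frac{5}{4} e_{345} + \frac{5}{8} e_{346} + \frac{125}{72} e_{456}
(-5 e_{5}) R2 = -\frac{15}{2} e_{1} + \frac{21}{4} e_{2} + \frac{15}{4} e_{3} + 10 e_{4} - \frac{25}{6} e_{5} - \frac{125}{24} e_{6} - \frac{21}{2} e_{125} - \frac{15}{2} e_{145} - \frac{15}{4} e_{156} - \frac{21}{4} e_{235} - \frac{35}{4} e_{245} - \frac{14}{3} e_{256} + \frac{15}{4} e_{345} + \frac{15}{8} e_{356} - \frac{5}{24} e_{456}
(-e_{6}) R2 = \frac{3}{4} e_{1} + \frac{14}{15} e_{2} - \frac{3}{8} e_{3} + \frac{1}{24} e_{4} + \frac{25}{24} e_{5} - \frac{5}{6} e_{6} - \frac{21}{10} e_{126} - \frac{3}{2} e_{146} - \frac{3}{2} e_{156} - \frac{21}{20} e_{236} - \frac{7}{4} e_{246} + \frac{21}{20} e_{256} + \frac{3}{4} e_{346} + \frac{3}{4} e_{356} + 2 e_{456}
Summing the partial products and collecting blades:
Answer: -\frac{21}{5} e_{1} + \frac{629}{120} e_{2} - \frac{173}{120} e_{3} + \frac{109}{36} e_{4} - \frac{221}{60} e_{5} - \frac{2249}{720} e_{6} - \frac{357}{40} e_{123} - \frac{85}{8} e_{124} - \frac{537}{40} e_{125} + \frac{31}{20} e_{126} + \frac{51}{8} e_{134} + \frac{51}{8} e_{135} - \frac{51}{16} e_{136} - 2 e_{145} - \frac{43}{16} e_{146} - \frac{59}{16} e_{156} + \frac{17}{8} e_{234} - \frac{447}{40} e_{235} - \frac{383}{120} e_{236} - \frac{33}{2} e_{245} - \frac{247}{72} e_{246} - \frac{809}{120} e_{256} + \frac{19}{2} e_{345} + \frac{73}{48} e_{346} + \frac{301}{48} e_{356} + \frac{127}{36} e_{456}
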